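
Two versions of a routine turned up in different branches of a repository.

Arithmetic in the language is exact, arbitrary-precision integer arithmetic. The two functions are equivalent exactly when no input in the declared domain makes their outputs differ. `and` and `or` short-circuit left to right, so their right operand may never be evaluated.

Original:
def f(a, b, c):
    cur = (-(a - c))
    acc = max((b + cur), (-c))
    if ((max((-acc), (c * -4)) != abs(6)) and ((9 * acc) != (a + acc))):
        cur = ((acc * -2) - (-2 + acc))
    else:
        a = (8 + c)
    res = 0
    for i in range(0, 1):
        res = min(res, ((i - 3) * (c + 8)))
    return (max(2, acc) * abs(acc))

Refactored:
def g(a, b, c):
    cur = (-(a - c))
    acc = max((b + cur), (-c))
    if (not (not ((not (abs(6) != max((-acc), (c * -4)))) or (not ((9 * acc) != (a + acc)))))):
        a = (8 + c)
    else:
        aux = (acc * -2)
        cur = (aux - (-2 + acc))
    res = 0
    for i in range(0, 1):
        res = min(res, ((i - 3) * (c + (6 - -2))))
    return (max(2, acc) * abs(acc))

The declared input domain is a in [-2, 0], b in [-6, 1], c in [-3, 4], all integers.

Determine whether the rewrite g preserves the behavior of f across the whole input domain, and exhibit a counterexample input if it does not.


Side by side, the visible changes include: local variable names differ; also constant usage differs; also boolean connective usage differs; also statement counts differ; also arithmetic usage differs.
Spot check at a=-2, b=-1, c=4 — f: cur = 6; acc = 5; ((max((-acc), (c * -4)) != abs(6)) and ((9 * acc) != (a + acc))) -> true; cur = -13; res = 0; [i=0]; res = -36; return 25. g: cur = 6; acc = 5; (not (not ((not (abs(6) != max((-acc), (c * -4)))) or (not ((9 * acc) != (a + acc)))))) -> false; aux = -10; cur = -13; res = 0; [i=0]; res = -36; return 25. Both give 25.
Every one of the 192 inputs gives matching results.
verdict: equivalent


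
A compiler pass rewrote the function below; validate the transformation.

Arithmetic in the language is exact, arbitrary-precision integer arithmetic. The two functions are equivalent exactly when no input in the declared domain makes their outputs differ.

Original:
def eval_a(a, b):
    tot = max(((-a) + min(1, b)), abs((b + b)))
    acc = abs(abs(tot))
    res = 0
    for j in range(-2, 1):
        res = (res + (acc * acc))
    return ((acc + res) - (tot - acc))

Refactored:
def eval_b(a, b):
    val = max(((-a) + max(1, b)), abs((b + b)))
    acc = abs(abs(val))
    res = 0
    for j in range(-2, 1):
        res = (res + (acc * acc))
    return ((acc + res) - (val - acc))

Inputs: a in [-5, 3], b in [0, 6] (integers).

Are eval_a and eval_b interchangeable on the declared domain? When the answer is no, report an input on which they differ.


These are not equivalent — on a=-5, b=0 the outputs split (80 vs 114).
eval_a: tot = 5; acc = 5; res = 0; [j=-2]; res = 25; [j=-1]; res = 50; [j=0]; res = 75; return 80
eval_b: val = 6; acc = 6; res = 0; [j=-2]; res = 36; [j=-1]; res = 72; [j=0]; res = 108; return 114
verdict: not equivalent; witness: a=-5, b=0


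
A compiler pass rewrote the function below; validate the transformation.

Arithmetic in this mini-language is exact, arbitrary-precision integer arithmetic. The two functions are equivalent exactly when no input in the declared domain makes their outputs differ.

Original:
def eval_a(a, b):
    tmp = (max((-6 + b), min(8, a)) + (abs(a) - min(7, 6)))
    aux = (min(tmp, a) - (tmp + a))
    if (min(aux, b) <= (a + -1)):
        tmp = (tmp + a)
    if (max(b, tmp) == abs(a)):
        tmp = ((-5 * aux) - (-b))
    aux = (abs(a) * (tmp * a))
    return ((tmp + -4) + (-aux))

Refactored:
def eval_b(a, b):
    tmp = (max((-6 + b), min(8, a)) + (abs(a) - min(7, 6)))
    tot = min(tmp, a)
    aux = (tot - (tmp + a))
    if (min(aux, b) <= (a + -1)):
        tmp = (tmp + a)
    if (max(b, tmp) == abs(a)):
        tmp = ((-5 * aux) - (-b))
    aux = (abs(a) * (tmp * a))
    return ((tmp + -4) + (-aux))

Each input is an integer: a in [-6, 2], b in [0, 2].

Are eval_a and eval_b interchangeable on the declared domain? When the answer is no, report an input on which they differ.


Behavior is preserved: although local variable names differ, and statement counts differ, the outputs never diverge.
As a probe, take a=-3, b=0: eval_a runs tmp = -6; aux = 3; (min(aux, b) <= (a + -1)) -> false; (max(b, tmp) == abs(a)) -> false; aux = 54; return -64; eval_b runs tmp = -6; tot = -6; aux = 3; (min(aux, b) <= (a + -1)) -> false; (max(b, tmp) == abs(a)) -> false; aux = 54; return -64; both end at -64.
Sweeping the whole domain (27 inputs) finds no disagreement.
verdict: equivalent


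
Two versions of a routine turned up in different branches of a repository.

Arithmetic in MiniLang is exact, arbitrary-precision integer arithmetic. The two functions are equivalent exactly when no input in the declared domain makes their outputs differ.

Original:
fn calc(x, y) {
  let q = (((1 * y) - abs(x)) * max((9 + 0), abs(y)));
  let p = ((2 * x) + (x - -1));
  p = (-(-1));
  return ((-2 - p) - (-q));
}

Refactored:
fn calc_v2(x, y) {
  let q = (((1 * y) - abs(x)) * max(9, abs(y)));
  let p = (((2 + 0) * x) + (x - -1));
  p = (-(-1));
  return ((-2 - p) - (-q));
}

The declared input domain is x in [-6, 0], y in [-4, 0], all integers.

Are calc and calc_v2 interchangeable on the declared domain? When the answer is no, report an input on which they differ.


Differences: same computation, different form — yet all 35 inputs agree.
verdict: equivalent


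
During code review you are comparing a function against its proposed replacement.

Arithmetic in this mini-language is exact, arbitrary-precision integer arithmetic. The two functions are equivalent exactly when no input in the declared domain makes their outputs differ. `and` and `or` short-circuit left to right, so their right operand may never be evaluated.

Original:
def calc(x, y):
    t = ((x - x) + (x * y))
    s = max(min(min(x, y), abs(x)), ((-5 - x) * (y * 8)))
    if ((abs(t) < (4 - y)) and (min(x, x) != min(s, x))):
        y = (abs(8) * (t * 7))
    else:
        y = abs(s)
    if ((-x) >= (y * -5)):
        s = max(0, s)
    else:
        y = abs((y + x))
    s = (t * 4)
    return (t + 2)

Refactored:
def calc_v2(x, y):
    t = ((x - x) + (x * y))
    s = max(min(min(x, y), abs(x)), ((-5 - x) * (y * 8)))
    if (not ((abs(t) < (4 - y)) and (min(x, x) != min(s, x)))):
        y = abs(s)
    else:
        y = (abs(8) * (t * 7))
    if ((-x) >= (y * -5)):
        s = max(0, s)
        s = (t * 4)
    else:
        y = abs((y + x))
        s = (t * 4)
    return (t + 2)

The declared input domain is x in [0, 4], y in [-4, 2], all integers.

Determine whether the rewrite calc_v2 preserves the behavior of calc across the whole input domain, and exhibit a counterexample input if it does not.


Equivalent — the differences include boolean connective usage differs, plus constant usage differs, plus arithmetic usage differs, plus statement counts differ, yet no declared input distinguishes the two.
Spot check at x=0, y=2 — calc: t becomes 0; next s becomes 0; next ((abs(t) < (4 - y)) and (min(x, x) != min(s, x))) evaluates to false; next y becomes 0; next ((-x) >= (y * -5)) evaluates to true; next s becomes 0; next s becomes 0; next final value 2. calc_v2: t becomes 0; next s becomes 0; next (not ((abs(t) < (4 - y)) and (min(x, x) != min(s, x)))) evaluates to true; next y becomes 0; next ((-x) >= (y * -5)) evaluates to true; next s becomes 0; next s becomes 0; next final value 2. Both give 2.
Checked all 35 inputs in the declared domain: the outputs agree on every one.
verdict: equivalent


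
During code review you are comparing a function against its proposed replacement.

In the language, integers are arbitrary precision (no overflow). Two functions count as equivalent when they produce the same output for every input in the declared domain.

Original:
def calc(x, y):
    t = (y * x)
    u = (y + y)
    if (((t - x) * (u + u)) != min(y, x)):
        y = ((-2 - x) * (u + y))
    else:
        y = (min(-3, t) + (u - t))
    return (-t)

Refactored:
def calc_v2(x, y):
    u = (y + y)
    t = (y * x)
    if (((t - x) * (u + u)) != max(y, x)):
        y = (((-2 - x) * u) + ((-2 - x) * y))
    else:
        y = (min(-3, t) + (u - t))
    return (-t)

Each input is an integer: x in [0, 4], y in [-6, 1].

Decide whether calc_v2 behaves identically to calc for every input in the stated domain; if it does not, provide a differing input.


The one real change (`min(y, x)` became `max(y, x)`) has no effect anywhere in the declared ranges.
As a probe, take x=1, y=-3: calc runs t becomes -3; next u becomes -6; next (((t - x) * (u + u)) != min(y, x)) evaluates to true; next y becomes 27; next final value 3; calc_v2 runs u becomes -6; next t becomes -3; next (((t - x) * (u + u)) != max(y, x)) evaluates to true; next y becomes 27; next final value 3; both end at 3.
Sweeping the whole domain (40 inputs) finds no disagreement.
verdict: equivalent


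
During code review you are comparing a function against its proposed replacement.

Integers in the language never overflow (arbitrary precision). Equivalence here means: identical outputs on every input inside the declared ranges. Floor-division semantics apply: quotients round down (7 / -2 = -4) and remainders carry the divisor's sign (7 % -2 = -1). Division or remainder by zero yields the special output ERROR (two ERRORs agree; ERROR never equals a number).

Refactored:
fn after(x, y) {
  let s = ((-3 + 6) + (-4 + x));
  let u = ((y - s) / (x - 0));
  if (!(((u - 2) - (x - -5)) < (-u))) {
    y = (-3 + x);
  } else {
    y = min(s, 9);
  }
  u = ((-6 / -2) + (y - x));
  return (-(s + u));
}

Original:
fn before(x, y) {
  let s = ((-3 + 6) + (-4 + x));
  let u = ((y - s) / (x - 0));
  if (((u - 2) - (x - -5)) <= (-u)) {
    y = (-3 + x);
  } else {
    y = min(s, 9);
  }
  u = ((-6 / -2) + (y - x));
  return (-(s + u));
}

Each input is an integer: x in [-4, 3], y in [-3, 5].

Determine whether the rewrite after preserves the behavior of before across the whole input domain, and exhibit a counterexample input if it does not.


Run the pair on x=-4, y=-3.
before: s = -5; u = -1; (((u - 2) - (x - -5)) <= (-u)) -> true; y = -7; u = 0; return 5
after: s = -5; u = -1; (!(((u - 2) - (x - -5)) < (-u))) -> false; y = -5; u = 2; return 3
5 vs 3 — the two versions disagree here.
verdict: not equivalent; witness: x=-4, y=-3


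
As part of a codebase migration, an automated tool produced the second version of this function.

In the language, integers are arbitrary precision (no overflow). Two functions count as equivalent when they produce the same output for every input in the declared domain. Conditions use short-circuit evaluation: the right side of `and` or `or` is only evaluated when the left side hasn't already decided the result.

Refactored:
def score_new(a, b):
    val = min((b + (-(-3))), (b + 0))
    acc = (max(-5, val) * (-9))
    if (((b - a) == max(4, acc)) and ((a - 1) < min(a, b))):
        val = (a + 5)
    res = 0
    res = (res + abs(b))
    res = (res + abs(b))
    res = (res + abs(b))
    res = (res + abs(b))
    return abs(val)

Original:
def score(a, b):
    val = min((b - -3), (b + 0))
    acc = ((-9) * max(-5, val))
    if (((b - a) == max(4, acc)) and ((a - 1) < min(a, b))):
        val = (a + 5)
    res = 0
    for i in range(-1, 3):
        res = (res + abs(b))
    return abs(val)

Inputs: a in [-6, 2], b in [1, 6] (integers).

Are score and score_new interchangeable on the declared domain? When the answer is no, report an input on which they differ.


This is a faithful refactor — loop structure differs; arithmetic usage differs; min/max/abs usage differs; statement counts differ; local variable names differ, but the computed results match everywhere.
Tracing a=2, b=4: score: val = 4; acc = -36; (((b - a) == max(4, acc)) and ((a - 1) < min(a, b))) -> false; res = 0; [i=-1]; res = 4; [i=0]; res = 8; [i=1]; res = 12; [i=2]; res = 16; return 4 | score_new: val = 4; acc = -36; (((b - a) == max(4, acc)) and ((a - 1) < min(a, b))) -> false; res = 0; res = 4; res = 8; res = 12; res = 16; return 4 — matching result 4.
Sweeping the whole domain (54 inputs) finds no disagreement.
verdict: equivalent


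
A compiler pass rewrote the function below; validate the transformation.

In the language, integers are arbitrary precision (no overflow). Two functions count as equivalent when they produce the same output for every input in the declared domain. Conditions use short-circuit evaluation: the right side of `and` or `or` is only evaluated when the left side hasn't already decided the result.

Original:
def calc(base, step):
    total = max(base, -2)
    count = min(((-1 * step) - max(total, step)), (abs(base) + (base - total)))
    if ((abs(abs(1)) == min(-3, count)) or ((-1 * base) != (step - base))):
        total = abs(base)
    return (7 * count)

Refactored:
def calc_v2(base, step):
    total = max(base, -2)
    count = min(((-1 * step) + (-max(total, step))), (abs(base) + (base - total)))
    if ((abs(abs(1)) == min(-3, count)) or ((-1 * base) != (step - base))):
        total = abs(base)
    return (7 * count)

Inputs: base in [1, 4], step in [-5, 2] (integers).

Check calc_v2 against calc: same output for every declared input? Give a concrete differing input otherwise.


Equivalent — the differences include arithmetic usage differs, yet no declared input distinguishes the two.
Tracing base=4, step=2: calc: total=4, then count=-6, then ((abs(abs(1)) == min(-3, count)) or ((-1 * base) != (step - base))) is true, then total=4, then returns -42 | calc_v2: total=4, then count=-6, then ((abs(abs(1)) == min(-3, count)) or ((-1 * base) != (step - base))) is true, then total=4, then returns -42 — matching result -42.
Sweeping the whole domain (32 inputs) finds no disagreement.
verdict: equivalent


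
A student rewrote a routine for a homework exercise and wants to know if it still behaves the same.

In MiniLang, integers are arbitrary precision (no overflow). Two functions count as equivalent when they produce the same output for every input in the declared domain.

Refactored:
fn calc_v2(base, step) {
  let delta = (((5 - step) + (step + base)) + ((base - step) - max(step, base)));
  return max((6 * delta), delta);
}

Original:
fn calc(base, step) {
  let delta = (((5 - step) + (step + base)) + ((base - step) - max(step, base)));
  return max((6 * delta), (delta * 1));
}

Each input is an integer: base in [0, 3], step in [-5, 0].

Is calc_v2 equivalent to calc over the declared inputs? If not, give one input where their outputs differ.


Comparing the listings, the differences include: constant usage differs, arithmetic usage differs.
Spot check at base=3, step=-3 — calc: delta = 11; return 66. calc_v2: delta = 11; return 66. Both give 66.
Every one of the 24 inputs gives matching results.
verdict: equivalent


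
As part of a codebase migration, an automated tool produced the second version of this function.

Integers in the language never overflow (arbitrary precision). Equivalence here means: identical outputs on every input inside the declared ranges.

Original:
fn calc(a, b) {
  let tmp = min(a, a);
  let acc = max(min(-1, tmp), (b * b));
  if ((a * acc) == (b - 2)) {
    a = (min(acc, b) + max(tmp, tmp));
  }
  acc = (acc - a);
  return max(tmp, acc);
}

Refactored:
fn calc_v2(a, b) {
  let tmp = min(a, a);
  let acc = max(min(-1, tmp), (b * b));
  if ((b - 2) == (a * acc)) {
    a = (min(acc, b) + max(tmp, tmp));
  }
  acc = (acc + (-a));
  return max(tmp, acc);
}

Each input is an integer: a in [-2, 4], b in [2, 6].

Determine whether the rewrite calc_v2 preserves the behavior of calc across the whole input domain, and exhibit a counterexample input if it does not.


Equivalent — the differences include arithmetic usage differs, yet no declared input distinguishes the two.
Tracing a=1, b=3: calc: tmp becomes 1; next acc becomes 9; next ((a * acc) == (b - 2)) evaluates to false; next acc becomes 8; next final value 8 | calc_v2: tmp becomes 1; next acc becomes 9; next ((b - 2) == (a * acc)) evaluates to false; next acc becomes 8; next final value 8 — matching result 8.
Checked all 35 inputs in the declared domain: the outputs agree on every one.
verdict: equivalent


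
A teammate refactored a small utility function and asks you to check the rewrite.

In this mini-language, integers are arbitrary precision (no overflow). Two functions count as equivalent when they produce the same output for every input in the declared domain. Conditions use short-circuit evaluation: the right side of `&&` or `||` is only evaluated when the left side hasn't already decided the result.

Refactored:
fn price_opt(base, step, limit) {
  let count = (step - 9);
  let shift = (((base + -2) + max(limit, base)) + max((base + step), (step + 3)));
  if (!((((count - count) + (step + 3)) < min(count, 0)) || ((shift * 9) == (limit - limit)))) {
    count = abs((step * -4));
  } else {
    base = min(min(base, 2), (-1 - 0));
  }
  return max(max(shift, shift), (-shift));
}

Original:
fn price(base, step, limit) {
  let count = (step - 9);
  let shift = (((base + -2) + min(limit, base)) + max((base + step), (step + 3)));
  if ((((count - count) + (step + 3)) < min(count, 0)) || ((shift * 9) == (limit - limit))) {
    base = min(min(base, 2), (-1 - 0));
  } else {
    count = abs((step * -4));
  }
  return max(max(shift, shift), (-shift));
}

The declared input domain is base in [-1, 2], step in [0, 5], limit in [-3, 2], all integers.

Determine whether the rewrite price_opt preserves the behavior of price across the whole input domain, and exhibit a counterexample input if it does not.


Consider the input base=-1, step=0, limit=-3.
price: count = -9; shift = -3; ((((count - count) + (step + 3)) < min(count, 0)) || ((shift * 9) == (limit - limit))) -> false; count = 0; return 3
price_opt: count = -9; shift = -1; (!((((count - count) + (step + 3)) < min(count, 0)) || ((shift * 9) == (limit - limit)))) -> true; count = 0; return 1
3 and 1 differ, so these are not the same function on this domain.
verdict: not equivalent; witness: base=-1, step=0, limit=-3


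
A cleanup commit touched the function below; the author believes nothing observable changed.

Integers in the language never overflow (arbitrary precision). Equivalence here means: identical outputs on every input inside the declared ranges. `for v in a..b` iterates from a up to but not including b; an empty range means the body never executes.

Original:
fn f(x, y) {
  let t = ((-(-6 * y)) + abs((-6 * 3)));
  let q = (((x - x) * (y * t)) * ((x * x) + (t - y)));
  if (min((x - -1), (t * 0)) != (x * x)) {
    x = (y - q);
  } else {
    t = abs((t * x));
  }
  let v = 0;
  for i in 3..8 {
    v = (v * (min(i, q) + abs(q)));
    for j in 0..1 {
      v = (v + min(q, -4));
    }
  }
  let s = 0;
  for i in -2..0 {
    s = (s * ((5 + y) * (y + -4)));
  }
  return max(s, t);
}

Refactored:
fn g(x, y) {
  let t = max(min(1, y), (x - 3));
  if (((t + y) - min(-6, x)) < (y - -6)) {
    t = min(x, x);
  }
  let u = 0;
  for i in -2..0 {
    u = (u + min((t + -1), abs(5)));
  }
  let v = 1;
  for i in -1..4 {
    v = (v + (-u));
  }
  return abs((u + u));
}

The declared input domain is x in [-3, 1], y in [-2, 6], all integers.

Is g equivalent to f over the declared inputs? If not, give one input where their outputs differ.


Consider the input x=-3, y=-2.
f: t=6, then q=0, then (min((x - -1), (t * 0)) != (x * x)) is true, then x=-2, then v=0, then (i=3), then v=0, then (j=0), then v=-4, then (i=4), then v=0, then (j=0), then v=-4, then (i=5), then v=0, then (j=0), then v=-4, then (i=6), then v=0, then (j=0), then v=-4, then (i=7), then v=0, then (j=0), then v=-4, then s=0, then (i=-2), then s=0, then (i=-1), then s=0, then returns 6
g: t=-2, then (((t + y) - min(-6, x)) < (y - -6)) is true, then t=-3, then u=0, then (i=-2), then u=-4, then (i=-1), then u=-8, then v=1, then (i=-1), then v=9, then (i=0), then v=17, then (i=1), then v=25, then (i=2), then v=33, then (i=3), then v=41, then returns 16
6 and 16 differ, so these are not the same function on this domain.
verdict: not equivalent; witness: x=-3, y=-2


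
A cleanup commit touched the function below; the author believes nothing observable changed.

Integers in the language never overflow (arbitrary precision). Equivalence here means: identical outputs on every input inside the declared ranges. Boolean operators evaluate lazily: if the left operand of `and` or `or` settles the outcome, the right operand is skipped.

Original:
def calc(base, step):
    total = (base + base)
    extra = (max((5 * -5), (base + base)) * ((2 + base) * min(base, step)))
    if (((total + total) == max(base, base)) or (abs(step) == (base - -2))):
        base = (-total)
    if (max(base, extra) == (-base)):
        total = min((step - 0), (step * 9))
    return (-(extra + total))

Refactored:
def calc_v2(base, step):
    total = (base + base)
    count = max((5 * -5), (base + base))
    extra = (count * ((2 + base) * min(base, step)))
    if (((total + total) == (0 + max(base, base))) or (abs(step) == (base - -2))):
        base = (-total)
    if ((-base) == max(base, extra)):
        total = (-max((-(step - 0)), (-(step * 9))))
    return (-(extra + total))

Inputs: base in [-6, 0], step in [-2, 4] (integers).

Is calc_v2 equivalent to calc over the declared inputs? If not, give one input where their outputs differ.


Comparing the listings, the differences include: min/max/abs usage differs, arithmetic usage differs, statement counts differ, constant usage differs, local variable names differ.
One worked example (base=-3, step=-2) — calc: total becomes -6; next extra becomes -18; next (((total + total) == max(base, base)) or (abs(step) == (base - -2))) evaluates to false; next (max(base, extra) == (-base)) evaluates to false; next final value 24; calc_v2: total becomes -6; next count becomes -6; next extra becomes -18; next (((total + total) == (0 + max(base, base))) or (abs(step) == (base - -2))) evaluates to false; next ((-base) == max(base, extra)) evaluates to false; next final value 24; agreement on 24.
Checked all 49 inputs in the declared domain: the outputs agree on every one.
verdict: equivalent


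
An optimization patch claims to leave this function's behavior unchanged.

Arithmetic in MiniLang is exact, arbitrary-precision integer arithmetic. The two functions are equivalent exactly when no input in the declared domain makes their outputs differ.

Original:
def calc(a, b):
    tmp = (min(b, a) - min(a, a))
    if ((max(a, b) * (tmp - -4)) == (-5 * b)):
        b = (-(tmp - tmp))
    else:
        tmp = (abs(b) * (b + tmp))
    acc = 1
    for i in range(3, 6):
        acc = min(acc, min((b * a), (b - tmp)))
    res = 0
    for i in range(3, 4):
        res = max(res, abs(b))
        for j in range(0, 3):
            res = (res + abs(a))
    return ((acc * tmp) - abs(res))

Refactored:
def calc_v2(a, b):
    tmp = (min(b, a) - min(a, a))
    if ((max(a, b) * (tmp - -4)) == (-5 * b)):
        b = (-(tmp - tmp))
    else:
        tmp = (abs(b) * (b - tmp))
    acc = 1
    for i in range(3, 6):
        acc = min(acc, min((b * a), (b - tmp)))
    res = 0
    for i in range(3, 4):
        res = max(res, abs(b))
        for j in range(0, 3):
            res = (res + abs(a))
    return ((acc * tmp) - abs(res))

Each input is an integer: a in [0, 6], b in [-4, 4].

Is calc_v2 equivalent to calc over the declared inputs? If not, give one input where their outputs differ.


Take a=1, b=-4.
calc: tmp becomes -5; next ((max(a, b) * (tmp - -4)) == (-5 * b)) evaluates to false; next tmp becomes -36; next acc becomes 1; next at i=3:; next acc becomes -4; next at i=4:; next acc becomes -4; next at i=5:; next acc becomes -4; next res becomes 0; next at i=3:; next res becomes 4; next at j=0:; next res becomes 5; next at j=1:; next res becomes 6; next at j=2:; next res becomes 7; next final value 137
calc_v2: tmp becomes -5; next ((max(a, b) * (tmp - -4)) == (-5 * b)) evaluates to false; next tmp becomes 4; next acc becomes 1; next at i=3:; next acc becomes -8; next at i=4:; next acc becomes -8; next at i=5:; next acc becomes -8; next res becomes 0; next at i=3:; next res becomes 4; next at j=0:; next res becomes 5; next at j=1:; next res becomes 6; next at j=2:; next res becomes 7; next final value -39
137 vs -39 — the two versions disagree here.
verdict: not equivalent; witness: a=1, b=-4


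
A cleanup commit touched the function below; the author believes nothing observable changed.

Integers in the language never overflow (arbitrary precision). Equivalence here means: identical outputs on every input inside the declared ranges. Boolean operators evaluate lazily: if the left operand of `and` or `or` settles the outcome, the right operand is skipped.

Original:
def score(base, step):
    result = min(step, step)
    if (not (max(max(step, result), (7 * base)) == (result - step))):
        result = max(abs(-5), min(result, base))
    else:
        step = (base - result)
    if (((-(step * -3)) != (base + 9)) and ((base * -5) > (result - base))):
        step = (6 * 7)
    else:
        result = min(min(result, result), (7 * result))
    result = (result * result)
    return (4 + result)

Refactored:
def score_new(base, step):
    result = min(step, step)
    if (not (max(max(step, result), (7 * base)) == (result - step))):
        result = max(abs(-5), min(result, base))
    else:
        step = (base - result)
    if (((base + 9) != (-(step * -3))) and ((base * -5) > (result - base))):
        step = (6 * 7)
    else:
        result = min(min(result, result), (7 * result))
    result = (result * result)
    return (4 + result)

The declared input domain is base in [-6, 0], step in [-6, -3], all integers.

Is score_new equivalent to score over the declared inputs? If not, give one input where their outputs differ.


Equivalent — the differences include same computation, different form, yet no declared input distinguishes the two.
Tracing base=-2, step=-5: score: result := -5 | (not (max(max(step, result), (7 * base)) == (result - step))): true | result := 5 | (((-(step * -3)) != (base + 9)) and ((base * -5) > (result - base))): true | step := 42 | result := 25 | result 29 | score_new: result := -5 | (not (max(max(step, result), (7 * base)) == (result - step))): true | result := 5 | (((base + 9) != (-(step * -3))) and ((base * -5) > (result - base))): true | step := 42 | result := 25 | result 29 — matching result 29.
Checked all 28 inputs in the declared domain: the outputs agree on every one.
verdict: equivalent


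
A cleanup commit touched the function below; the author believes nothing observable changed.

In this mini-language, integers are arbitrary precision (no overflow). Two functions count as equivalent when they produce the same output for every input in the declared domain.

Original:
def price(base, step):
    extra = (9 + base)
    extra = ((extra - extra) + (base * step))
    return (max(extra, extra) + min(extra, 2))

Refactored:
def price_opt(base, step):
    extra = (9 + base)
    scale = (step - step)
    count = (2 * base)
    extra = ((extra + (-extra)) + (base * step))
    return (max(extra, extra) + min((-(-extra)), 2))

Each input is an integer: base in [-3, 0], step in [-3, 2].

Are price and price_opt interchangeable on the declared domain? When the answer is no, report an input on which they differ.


Differences: arithmetic usage differs; statement counts differ; constant usage differs; local variable names differ — yet all 24 inputs agree.
verdict: equivalent


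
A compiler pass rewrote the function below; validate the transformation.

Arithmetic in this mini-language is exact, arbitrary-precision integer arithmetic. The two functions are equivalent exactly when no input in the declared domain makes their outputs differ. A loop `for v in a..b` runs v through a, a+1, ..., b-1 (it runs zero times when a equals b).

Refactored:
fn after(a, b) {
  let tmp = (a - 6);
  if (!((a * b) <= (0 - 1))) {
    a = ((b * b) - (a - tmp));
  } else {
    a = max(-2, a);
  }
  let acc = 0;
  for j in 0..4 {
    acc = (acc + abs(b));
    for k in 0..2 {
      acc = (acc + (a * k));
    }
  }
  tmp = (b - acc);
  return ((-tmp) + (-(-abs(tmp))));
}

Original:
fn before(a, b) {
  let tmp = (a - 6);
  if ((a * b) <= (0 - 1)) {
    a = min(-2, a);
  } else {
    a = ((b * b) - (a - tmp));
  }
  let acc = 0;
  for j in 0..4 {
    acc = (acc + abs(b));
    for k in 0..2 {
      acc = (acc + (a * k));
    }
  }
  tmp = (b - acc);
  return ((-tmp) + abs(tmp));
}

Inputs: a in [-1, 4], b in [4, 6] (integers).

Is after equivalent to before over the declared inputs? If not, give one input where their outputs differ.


There is a counterexample at a=-1, b=4: 8 on one side, 16 on the other.
before: tmp=-7, then ((a * b) <= (0 - 1)) is true, then a=-2, then acc=0, then (j=0), then acc=4, then (k=0), then acc=4, then (k=1), then acc=2, then (j=1), then acc=6, then (k=0), then acc=6, then (k=1), then acc=4, then (j=2), then acc=8, then (k=0), then acc=8, then (k=1), then acc=6, then (j=3), then acc=10, then (k=0), then acc=10, then (k=1), then acc=8, then tmp=-4, then returns 8
after: tmp=-7, then (!((a * b) <= (0 - 1))) is false, then a=-1, then acc=0, then (j=0), then acc=4, then (k=0), then acc=4, then (k=1), then acc=3, then (j=1), then acc=7, then (k=0), then acc=7, then (k=1), then acc=6, then (j=2), then acc=10, then (k=0), then acc=10, then (k=1), then acc=9, then (j=3), then acc=13, then (k=0), then acc=13, then (k=1), then acc=12, then tmp=-8, then returns 16
verdict: not equivalent; witness: a=-1, b=4


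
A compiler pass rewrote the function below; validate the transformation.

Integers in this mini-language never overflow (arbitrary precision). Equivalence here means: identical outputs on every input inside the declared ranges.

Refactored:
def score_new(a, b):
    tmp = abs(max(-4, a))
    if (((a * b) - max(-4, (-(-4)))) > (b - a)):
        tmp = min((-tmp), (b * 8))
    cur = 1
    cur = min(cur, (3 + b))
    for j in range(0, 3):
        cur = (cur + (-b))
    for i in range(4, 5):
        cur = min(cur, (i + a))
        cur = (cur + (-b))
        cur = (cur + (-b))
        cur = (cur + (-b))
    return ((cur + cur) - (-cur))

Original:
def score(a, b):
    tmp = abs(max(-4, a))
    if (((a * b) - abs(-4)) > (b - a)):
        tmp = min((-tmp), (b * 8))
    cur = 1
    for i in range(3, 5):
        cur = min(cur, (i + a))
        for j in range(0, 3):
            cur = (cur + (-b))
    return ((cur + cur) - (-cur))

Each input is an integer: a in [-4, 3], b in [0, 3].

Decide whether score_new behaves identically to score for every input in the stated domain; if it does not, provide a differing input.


Consider the input a=-4, b=0.
score: tmp := 4 | (((a * b) - abs(-4)) > (b - a)): false | cur := 1 | iter i=3: | cur := -1 | iter j=0: | cur := -1 | iter j=1: | cur := -1 | iter j=2: | cur := -1 | iter i=4: | cur := -1 | iter j=0: | cur := -1 | iter j=1: | cur := -1 | iter j=2: | cur := -1 | result -3
score_new: tmp := 4 | (((a * b) - max(-4, (-(-4)))) > (b - a)): false | cur := 1 | cur := 1 | iter j=0: | cur := 1 | iter j=1: | cur := 1 | iter j=2: | cur := 1 | iter i=4: | cur := 0 | cur := 0 | cur := 0 | cur := 0 | result 0
-3 against 0: the behavior changed.
verdict: not equivalent; witness: a=-4, b=0


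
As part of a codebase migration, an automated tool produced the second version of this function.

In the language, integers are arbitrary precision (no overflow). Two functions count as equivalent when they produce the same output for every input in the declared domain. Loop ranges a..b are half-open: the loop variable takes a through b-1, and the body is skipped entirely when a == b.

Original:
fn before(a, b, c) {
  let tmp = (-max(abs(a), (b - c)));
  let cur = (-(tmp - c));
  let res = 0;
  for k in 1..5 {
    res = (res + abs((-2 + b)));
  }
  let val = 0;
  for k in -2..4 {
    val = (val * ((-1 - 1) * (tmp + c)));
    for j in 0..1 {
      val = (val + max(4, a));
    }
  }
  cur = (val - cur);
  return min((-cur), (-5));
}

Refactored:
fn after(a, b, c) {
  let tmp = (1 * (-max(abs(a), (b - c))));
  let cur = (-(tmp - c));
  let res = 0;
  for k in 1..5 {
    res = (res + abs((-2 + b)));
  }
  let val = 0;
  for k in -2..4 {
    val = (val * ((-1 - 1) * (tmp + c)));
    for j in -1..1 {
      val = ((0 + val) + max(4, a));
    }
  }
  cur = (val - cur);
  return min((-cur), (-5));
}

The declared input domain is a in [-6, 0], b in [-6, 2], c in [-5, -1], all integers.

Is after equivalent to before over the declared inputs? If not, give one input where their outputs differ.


Try a=-6, b=-6, c=-5.
before: tmp := -6 | cur := 1 | res := 0 | iter k=1: | res := 8 | iter k=2: | res := 16 | iter k=3: | res := 24 | iter k=4: | res := 32 | val := 0 | iter k=-2: | val := 0 | iter j=0: | val := 4 | iter k=-1: | val := 88 | iter j=0: | val := 92 | iter k=0: | val := 2024 | iter j=0: | val := 2028 | iter k=1: | val := 44616 | iter j=0: | val := 44620 | iter k=2: | val := 981640 | iter j=0: | val := 981644 | iter k=3: | val := 21596168 | iter j=0: | val := 21596172 | cur := 21596171 | result -21596171
after: tmp := -6 | cur := 1 | res := 0 | iter k=1: | res := 8 | iter k=2: | res := 16 | iter k=3: | res := 24 | iter k=4: | res := 32 | val := 0 | iter k=-2: | val := 0 | iter j=-1: | val := 4 | iter j=0: | val := 8 | iter k=-1: | val := 176 | iter j=-1: | val := 180 | iter j=0: | val := 184 | iter k=0: | val := 4048 | iter j=-1: | val := 4052 | iter j=0: | val := 4056 | iter k=1: | val := 89232 | iter j=-1: | val := 89236 | iter j=0: | val := 89240 | iter k=2: | val := 1963280 | iter j=-1: | val := 1963284 | iter j=0: | val := 1963288 | iter k=3: | val := 43192336 | iter j=-1: | val := 43192340 | iter j=0: | val := 43192344 | cur := 43192343 | result -43192343
-21596171 against -43192343: the behavior changed.
verdict: not equivalent; witness: a=-6, b=-6, c=-5


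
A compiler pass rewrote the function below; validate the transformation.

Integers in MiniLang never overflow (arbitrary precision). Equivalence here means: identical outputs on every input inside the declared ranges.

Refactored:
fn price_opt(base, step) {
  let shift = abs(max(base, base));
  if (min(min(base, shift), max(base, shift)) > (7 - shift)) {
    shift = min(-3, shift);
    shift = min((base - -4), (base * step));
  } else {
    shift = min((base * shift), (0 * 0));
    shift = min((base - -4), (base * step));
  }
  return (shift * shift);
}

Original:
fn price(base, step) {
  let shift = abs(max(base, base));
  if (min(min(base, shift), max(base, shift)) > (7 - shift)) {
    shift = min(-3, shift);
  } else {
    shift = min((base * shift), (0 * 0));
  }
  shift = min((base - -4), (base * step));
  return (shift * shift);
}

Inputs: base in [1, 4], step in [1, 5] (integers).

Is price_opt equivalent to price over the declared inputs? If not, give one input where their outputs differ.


Side by side, the visible changes include: statement counts differ, plus min/max/abs usage differs, plus arithmetic usage differs, plus constant usage differs.
One worked example (base=1, step=5) — price: shift=1, then (min(min(base, shift), max(base, shift)) > (7 - shift)) is false, then shift=0, then shift=5, then returns 25; price_opt: shift=1, then (min(min(base, shift), max(base, shift)) > (7 - shift)) is false, then shift=0, then shift=5, then returns 25; agreement on 25.
Sweeping the whole domain (20 inputs) finds no disagreement.
verdict: equivalent


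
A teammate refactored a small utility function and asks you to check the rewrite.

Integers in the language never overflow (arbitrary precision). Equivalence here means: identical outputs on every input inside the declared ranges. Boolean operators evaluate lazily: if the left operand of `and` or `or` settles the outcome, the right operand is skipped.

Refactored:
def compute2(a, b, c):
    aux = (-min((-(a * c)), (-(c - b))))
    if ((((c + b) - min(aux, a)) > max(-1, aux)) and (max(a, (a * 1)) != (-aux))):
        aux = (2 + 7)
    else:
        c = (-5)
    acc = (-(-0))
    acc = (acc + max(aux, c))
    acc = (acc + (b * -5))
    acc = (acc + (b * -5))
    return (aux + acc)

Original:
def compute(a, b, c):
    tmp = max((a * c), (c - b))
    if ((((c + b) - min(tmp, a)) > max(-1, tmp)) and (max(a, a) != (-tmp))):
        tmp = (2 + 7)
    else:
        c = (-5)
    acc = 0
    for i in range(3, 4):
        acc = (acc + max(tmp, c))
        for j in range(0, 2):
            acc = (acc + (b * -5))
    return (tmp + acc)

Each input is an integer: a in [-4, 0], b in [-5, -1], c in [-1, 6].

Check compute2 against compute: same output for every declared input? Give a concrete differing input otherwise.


Changes here: loop structure differs; arithmetic usage differs; min/max/abs usage differs; local variable names differ; constant usage differs; statement counts differ; the full 200-point sweep finds no disagreement.
verdict: equivalent


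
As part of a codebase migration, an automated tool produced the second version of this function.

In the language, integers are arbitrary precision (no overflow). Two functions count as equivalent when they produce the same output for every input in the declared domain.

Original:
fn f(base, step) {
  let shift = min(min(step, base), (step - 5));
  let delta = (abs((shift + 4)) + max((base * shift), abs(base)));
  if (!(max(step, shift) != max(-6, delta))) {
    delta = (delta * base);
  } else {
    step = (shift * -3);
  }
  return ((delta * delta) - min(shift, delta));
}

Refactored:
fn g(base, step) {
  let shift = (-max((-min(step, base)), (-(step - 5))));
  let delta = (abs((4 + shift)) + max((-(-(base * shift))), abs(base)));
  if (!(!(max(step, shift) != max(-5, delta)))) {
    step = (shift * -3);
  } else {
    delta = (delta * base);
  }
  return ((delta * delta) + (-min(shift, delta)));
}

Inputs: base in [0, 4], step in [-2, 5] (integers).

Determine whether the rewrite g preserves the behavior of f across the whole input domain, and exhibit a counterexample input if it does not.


The suspicious edit (`-6` became `-5`) never changes the result for any input inside the declared domain.
One worked example (base=4, step=0) — f: shift becomes -5; next delta becomes 5; next (!(max(step, shift) != max(-6, delta))) evaluates to false; next step becomes 15; next final value 30; g: shift becomes -5; next delta becomes 5; next (!(!(max(step, shift) != max(-5, delta)))) evaluates to true; next step becomes 15; next final value 30; agreement on 30.
Sweeping the whole domain (40 inputs) finds no disagreement.
verdict: equivalent


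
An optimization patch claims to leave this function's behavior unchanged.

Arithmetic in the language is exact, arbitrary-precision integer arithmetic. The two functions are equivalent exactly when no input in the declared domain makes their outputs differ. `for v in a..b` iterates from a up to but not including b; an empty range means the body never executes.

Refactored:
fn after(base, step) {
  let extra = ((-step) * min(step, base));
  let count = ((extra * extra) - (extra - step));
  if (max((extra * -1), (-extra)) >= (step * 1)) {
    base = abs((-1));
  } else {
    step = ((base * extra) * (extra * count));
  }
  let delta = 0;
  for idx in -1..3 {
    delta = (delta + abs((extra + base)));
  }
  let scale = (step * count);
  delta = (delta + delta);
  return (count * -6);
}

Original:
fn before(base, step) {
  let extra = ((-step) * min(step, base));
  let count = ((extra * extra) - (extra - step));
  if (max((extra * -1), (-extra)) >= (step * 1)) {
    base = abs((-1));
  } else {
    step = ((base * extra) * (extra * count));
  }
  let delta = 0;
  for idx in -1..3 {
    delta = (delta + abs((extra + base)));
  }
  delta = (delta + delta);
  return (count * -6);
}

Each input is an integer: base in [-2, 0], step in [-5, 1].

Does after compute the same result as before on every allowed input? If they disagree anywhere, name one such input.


Differences: local variable names differ; also statement counts differ; also arithmetic usage differs — yet all 21 inputs agree.
verdict: equivalent


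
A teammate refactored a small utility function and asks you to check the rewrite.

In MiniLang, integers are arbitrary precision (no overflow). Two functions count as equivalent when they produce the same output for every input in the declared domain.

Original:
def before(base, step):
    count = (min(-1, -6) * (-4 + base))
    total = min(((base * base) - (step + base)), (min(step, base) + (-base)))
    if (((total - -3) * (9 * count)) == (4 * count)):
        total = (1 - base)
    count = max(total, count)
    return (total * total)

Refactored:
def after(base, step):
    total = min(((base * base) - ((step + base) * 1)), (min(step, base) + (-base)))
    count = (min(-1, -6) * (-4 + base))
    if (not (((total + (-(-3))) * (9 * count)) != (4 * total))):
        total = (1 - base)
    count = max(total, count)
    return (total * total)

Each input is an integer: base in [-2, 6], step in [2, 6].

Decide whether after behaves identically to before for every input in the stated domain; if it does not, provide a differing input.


The rewrite breaks on base=4, step=2, where the results are 9 and 4.
before: count = 0; total = -2; (((total - -3) * (9 * count)) == (4 * count)) -> true; total = -3; count = 0; return 9
after: total = -2; count = 0; (not (((total + (-(-3))) * (9 * count)) != (4 * total))) -> false; count = 0; return 4
verdict: not equivalent; witness: base=4, step=2
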